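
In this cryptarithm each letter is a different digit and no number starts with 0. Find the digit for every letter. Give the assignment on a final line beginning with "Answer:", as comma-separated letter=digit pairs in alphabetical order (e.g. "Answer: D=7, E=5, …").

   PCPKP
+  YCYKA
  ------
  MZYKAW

Step 1. [M] M is the leading digit of a 6-digit sum of two 5-digit numbers; the final carry is exactly 1 ⇒ M=1.
Step 2. [col 1: P + A ≡ W (mod 10)] column 1 (P + A ≡ W (mod 10), carry-in 0) doesn't pin P yet; pick P=5 and continue. So P=5.
Step 3. [col 1: P + A ≡ W (mod 10)] several values work for A in column 1 (P + A ≡ W (mod 10), carry-in 0); try A=4 ⇒ A=4.
Step 4. [col 1: P + A ≡ W (mod 10)] column 1 reads P+A+carry(0)=W with P=5, A=4; with digits 1,4,5 already taken and all letters distinct, the only value for W is 9 ⇒ W=9.
Step 5. [col 2: K + K ≡ A (mod 10)] column 2 (K + K ≡ A (mod 10), carry-in 0) doesn't pin K yet; pick K=2 and continue. So K=2.
Step 6. [col 3: P + Y ≡ K (mod 10)] column 3 reads P+Y+carry(0)=K with P=5, K=2; with digits 1,2,4,5,9 already taken and all letters distinct, the only value for Y is 7. So Y=7.
Step 7. [col 4: C + C ≡ Y (mod 10)] C=8 is one option consistent with column 4 (C + C ≡ Y (mod 10), carry-in 1) — take it. So C=8.
Step 8. [col 5: P + Y ≡ Z (mod 10)] column 5 reads P+Y+carry(1)=Z with P=5, Y=7; with digits 1,2,4,5,7,8,9 already taken and all letters distinct, the only value for Z is 3 ⇒ Z=3.

Answer: A=4, C=8, K=2, M=1, P=5, W=9, Y=7, Z=3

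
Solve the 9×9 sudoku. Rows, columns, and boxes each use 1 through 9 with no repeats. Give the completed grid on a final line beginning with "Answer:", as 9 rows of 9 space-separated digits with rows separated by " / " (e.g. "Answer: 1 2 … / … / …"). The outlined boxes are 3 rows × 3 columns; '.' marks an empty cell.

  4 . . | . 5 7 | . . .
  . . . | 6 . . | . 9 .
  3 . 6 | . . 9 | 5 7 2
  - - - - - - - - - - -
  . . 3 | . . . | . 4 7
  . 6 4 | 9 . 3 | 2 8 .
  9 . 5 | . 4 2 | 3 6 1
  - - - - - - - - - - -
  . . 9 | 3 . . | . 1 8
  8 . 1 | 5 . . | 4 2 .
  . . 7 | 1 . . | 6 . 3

Step 1. [r4c4∈{8}] r4c4 has the single candidate 8. So r4c4=8.
Step 2. [r6c2∈{7,8}] row 6 places 8 nowhere but r6c2. So r6c2=8.
Step 3. [r3c2∈{1}] nothing but 1 survives at r3c2 ⇒ r3c2=1.
Step 4. [r4c2∈{2}] r4c2 has the single candidate 2 ⇒ r4c2=2.
Step 5. [r8c6∈{6}] r8c6 has the single candidate 6, so r8c6=6.
Step 6. [r7c6∈{4}] nothing but 4 survives at r7c6, so r7c6=4.
Step 7. [r7c2∈{5}] r7c2's peers cover all but 5 ⇒ r7c2=5.
Step 8. [r9c1∈{2}] r9c1 has the single candidate 2. So r9c1=2.
Step 9. [r8c5∈{7,9}] in row 8, 7 fits only at r8c5 ⇒ r8c5=7.
Step 10. [r5c5∈{1}] r5c5 has the single candidate 1, so r5c5=1.
Step 11. [r3c5∈{8}] r3c5 is down to just 8 ⇒ r3c5=8.
Step 12. [r1c7∈{1,8}] row 1 places 1 nowhere but r1c7. So r1c7=1.
Step 13. [r1c3∈{2,8}] 8 has one home in row 1: r1c3, so r1c3=8.
Step 14. [r5c1∈{7}] r5c1's peers cover all but 7, so r5c1=7.
Step 15. [r7c5∈{2}] r7c5's peers cover all but 2, so r7c5=2.
Step 16. [r4c5∈{6}] r4c5 is down to just 6, so r4c5=6.
Step 17. [r9c6∈{8}] r9c6's peers cover all but 8, so r9c6=8.
Step 18. [r3c4∈{4}] r3c4 is down to just 4 ⇒ r3c4=4.
Step 19. [r7c1∈{6}] nothing but 6 survives at r7c1, so r7c1=6.
Step 20. [r8c2∈{3}] r8c2's peers cover all but 3, so r8c2=3.
Step 21. [r1c2∈{9}] r1c2 has the single candidate 9 ⇒ r1c2=9.
Step 22. [r7c7∈{7}] nothing but 7 survives at r7c7. So r7c7=7.
Step 23. [r5c9∈{5}] r5c9 is down to just 5 ⇒ r5c9=5.
Step 24. [r2c3∈{2}] nothing but 2 survives at r2c3, so r2c3=2.
Step 25. [r4c1∈{1}] r4c1 is down to just 1. So r4c1=1.
Step 26. [r9c8∈{5}] r9c8 is down to just 5 ⇒ r9c8=5.
Step 27. [r9c5∈{9}] r9c5's peers cover all but 9 ⇒ r9c5=9.
Step 28. [r4c7∈{9}] nothing but 9 survives at r4c7. So r4c7=9.
Step 29. [r2c6∈{1}] only 1 remains possible at r2c6 ⇒ r2c6=1.
Step 30. [r9c2∈{4}] only 4 remains possible at r9c2 ⇒ r9c2=4.
Step 31. [r1c9∈{6}] only 6 remains possible at r1c9 ⇒ r1c9=6.
Step 32. [r1c8∈{3}] only 3 remains possible at r1c8 ⇒ r1c8=3.
Step 33. [r6c4∈{7}] r6c4 is down to just 7. So r6c4=7.
Step 34. [r2c7∈{8}] only 8 remains possible at r2c7. So r2c7=8.
Step 35. [r2c2∈{7}] r2c2 is down to just 7. So r2c2=7.
Step 36. [r1c4∈{2}] r1c4's peers cover all but 2, so r1c4=2.
Step 37. [r4c6∈{5}] only 5 remains possible at r4c6. So r4c6=5.
Step 38. [r2c1∈{5}] r2c1 is down to just 5. So r2c1=5.
Step 39. [r2c5∈{3}] r2c5's peers cover all but 3 ⇒ r2c5=3.
Step 40. [r8c9∈{9}] r8c9 has the single candidate 9, so r8c9=9.
Step 41. [r2c9∈{4}] nothing but 4 survives at r2c9. So r2c9=4.

Answer: 4 9 8 2 5 7 1 3 6 / 5 7 2 6 3 1 8 9 4 / 3 1 6 4 8 9 5 7 2 / 1 2 3 8 6 5 9 4 7 / 7 6 4 9 1 3 2 8 5 / 9 8 5 7 4 2 3 6 1 / 6 5 9 3 2 4 7 1 8 / 8 3 1 5 7 6 4 2 9 / 2 4 7 1 9 8 6 5 3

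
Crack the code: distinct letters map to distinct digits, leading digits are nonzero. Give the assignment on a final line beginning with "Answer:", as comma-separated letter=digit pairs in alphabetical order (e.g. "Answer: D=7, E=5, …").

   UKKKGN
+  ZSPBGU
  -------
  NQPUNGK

Step 1. [col 1: N + U ≡ K (mod 10)] N=1 is one option consistent with column 1 (N + U ≡ K (mod 10), carry-in 0) — take it, so N=1.
Step 2. [col 1: N + U ≡ K (mod 10)] no forcing yet in column 1 (carry-in 0); K=5 is free and consistent — try it ⇒ K=5.
Step 3. [col 1: N + U ≡ K (mod 10)] column 1: given N=1, K=5, carry-in 0, and digits 1,5 already taken and all letters distinct, N+U≡K (mod 10) forces U=4 ⇒ U=4.
Step 4. [col 2: G + G ≡ G (mod 10)] column 2: given nothing yet, carry-in 0, and digits 1,4,5 already taken and all letters distinct, G+G≡G (mod 10) forces G=0, so G=0.
Step 5. [col 3: K + B ≡ N (mod 10)] column 3: given K=5, N=1, carry-in 0, and digits 0,1,4,5 already taken and all letters distinct, K+B≡N (mod 10) forces B=6 ⇒ B=6.
Step 6. [col 4: K + P ≡ U (mod 10)] in column 4 we have K+P≡U with carry-in 1; given K=5, U=4 and digits 0,1,4,5,6 already taken and all letters distinct, that pins P to 8 ⇒ P=8.
Step 7. [col 5: K + S ≡ P (mod 10)] column 5: given K=5, P=8, carry-in 1, and digits 0,1,4,5,6,8 already taken and all letters distinct, K+S≡P (mod 10) forces S=2, so S=2.
Step 8. [col 6: U + Z ≡ Q (mod 10)] column 6 (U + Z ≡ Q (mod 10), carry-in 0) doesn't pin Z yet; pick Z=9 and continue, so Z=9.
Step 9. [col 6: U + Z ≡ Q (mod 10)] column 6 reads U+Z+carry(0)=Q with U=4, Z=9; with digits 0,1,2,4,5,6,8,9 already taken and all letters distinct, the only value for Q is 3. So Q=3.

Answer: B=6, G=0, K=5, N=1, P=8, Q=3, S=2, U=4, Z=9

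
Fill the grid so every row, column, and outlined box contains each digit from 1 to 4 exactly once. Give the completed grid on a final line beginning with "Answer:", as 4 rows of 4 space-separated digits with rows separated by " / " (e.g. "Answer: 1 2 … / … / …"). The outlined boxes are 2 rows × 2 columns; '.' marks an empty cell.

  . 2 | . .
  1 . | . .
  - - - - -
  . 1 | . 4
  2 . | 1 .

Step 1. [r4c4∈{3}] r4c4 has the single candidate 3, so r4c4=3.
Step 2. [r1c1∈{3,4}] col 1 places 4 nowhere but r1c1. So r1c1=4.
Step 3. [r2c3∈{2,3,4}] in row 2, 4 fits only at r2c3. So r2c3=4.
Step 4. [r1c3∈{3}] r1c3 has the single candidate 3, so r1c3=3.
Step 5. [r4c2∈{4}] nothing but 4 survives at r4c2 ⇒ r4c2=4.
Step 6. [r2c2∈{3}] r2c2's peers cover all but 3 ⇒ r2c2=3.
Step 7. [r1c4∈{1}] nothing but 1 survives at r1c4, so r1c4=1.
Step 8. [r2c4∈{2}] r2c4 has the single candidate 2 ⇒ r2c4=2.
Step 9. [r3c1∈{3}] nothing but 3 survives at r3c1. So r3c1=3.
Step 10. [r3c3∈{2}] r3c3 is down to just 2. So r3c3=2.

Answer: 4 2 3 1 / 1 3 4 2 / 3 1 2 4 / 2 4 1 3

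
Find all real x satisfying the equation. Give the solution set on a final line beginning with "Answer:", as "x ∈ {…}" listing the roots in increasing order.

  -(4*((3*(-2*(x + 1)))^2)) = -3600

Step 1. [-(4*((3*(-2*(x + 1)))^2)) = -3600] leading − — multiply by −1, so neg: 4*((3*(-2*(x + 1)))^2) = 3600.
Step 2. [4*((3*(-2*(x + 1)))^2) = 3600] 4 out front; divide by 4 ⇒ div: (3*(-2*(x + 1)))^2 = 900.
Step 3. [(3*(-2*(x + 1)))^2 = 900] √ both sides: 900 ≥ 0 gives two branches. So sqrt: 3*(-2*(x + 1)) = 30 or -30.
Step 4. [3*(-2*(x + 1)) = 30 or -30] LHS = 3·(…); ÷3 both sides. So div: -2*(x + 1) = 10 or -10.
Step 5. [-2*(x + 1) = 10 or -10] -2 out front; divide by -2. So div: x + 1 = -5 or 5.
Step 6. [x + 1 = -5 or 5] subtract 1: x sits inside (… + 1) ⇒ sub: x = -6 or 4.

Answer: x ∈ {-6, 4}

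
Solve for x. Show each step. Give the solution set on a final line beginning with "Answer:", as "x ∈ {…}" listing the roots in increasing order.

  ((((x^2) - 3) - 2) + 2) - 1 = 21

Step 1. [((((x^2) - 3) - 2) + 2) - 1 = 21] 1 comes off first (add 1), so sub: (((x^2) - 3) - 2) + 2 = 22.
Step 2. [(((x^2) - 3) - 2) + 2 = 22] +2 is outermost — subtract 2 both sides ⇒ sub: ((x^2) - 3) - 2 = 20.
Step 3. [((x^2) - 3) - 2 = 20] -2 is outermost — add 2 both sides, so sub: (x^2) - 3 = 22.
Step 4. [(x^2) - 3 = 22] add 3: x sits inside (… - 3) ⇒ sub: x^2 = 25.
Step 5. [x^2 = 25] √ both sides: 25 ≥ 0 gives two branches. So sqrt: x = 5 or -5.

Answer: x ∈ {-5, 5}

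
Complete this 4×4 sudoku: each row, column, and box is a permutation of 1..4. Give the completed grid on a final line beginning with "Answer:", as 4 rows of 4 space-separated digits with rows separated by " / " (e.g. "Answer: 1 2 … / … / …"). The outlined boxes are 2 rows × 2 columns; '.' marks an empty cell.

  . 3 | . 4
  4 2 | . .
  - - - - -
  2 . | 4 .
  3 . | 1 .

Step 1. [r2c3∈{3}] only 3 remains possible at r2c3. So r2c3=3.
Step 2. [r4c2∈{4}] only 4 remains possible at r4c2 ⇒ r4c2=4.
Step 3. [r3c2∈{1}] nothing but 1 survives at r3c2, so r3c2=1.
Step 4. [r4c4∈{2}] only 2 remains possible at r4c4, so r4c4=2.
Step 5. [r2c4∈{1}] r2c4 is down to just 1, so r2c4=1.
Step 6. [r1c1∈{1}] r1c1's peers cover all but 1, so r1c1=1.
Step 7. [r3c4∈{3}] r3c4 is down to just 3. So r3c4=3.
Step 8. [r1c3∈{2}] r1c3 is down to just 2. So r1c3=2.

Answer: 1 3 2 4 / 4 2 3 1 / 2 1 4 3 / 3 4 1 2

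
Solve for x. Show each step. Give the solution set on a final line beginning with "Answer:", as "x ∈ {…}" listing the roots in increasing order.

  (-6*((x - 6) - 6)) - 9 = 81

Step 1. [(-6*((x - 6) - 6)) - 9 = 81] add 9: x sits inside (… - 9) ⇒ sub: -6*((x - 6) - 6) = 90.
Step 2. [-6*((x - 6) - 6) = 90] -6·(inner) — divide through by -6, so div: (x - 6) - 6 = -15.
Step 3. [(x - 6) - 6 = -15] peel the -6: add 6 from each side. So sub: x - 6 = -9.
Step 4. [x - 6 = -9] the outer -6 inverts by adding 6, so sub: x = -3.

Answer: x ∈ {-3}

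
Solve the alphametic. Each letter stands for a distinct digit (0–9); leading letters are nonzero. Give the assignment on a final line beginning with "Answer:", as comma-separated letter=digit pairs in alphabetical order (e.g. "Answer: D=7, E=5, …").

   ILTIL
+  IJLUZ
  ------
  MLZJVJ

Step 1. [col 1: L + Z ≡ J (mod 10)] column 1 (L + Z ≡ J (mod 10), carry-in 0) doesn't pin Z yet; pick Z=3 and continue, so Z=3.
Step 2. [M] the sum has 6 digits but both addends have 5; that extra leading digit M is the final carry, namely 1. So M=1.
Step 3. [col 1: L + Z ≡ J (mod 10)] no forcing yet in column 1 (carry-in 0); J=8 is free and consistent — try it, so J=8.
Step 4. [col 1: L + Z ≡ J (mod 10)] in column 1 we have L+Z≡J with carry-in 0; given Z=3, J=8 and digits 1,3,8 already taken and all letters distinct, that pins L to 5 ⇒ L=5.
Step 5. [col 2: I + U ≡ V (mod 10)] several values work for I in column 2 (I + U ≡ V (mod 10), carry-in 0); try I=7, so I=7.
Step 6. [col 2: I + U ≡ V (mod 10)] column 2 (I + U ≡ V (mod 10), carry-in 0) doesn't pin U yet; pick U=9 and continue ⇒ U=9.
Step 7. [col 2: I + U ≡ V (mod 10)] column 2 reads I+U+carry(0)=V with I=7, U=9; with digits 1,3,5,7,8,9 already taken and all letters distinct, the only value for V is 6 ⇒ V=6.
Step 8. [col 3: T + L ≡ J (mod 10)] in column 3 we have T+L≡J with carry-in 1; given L=5, J=8 and digits 1,3,5,6,7,8,9 already taken and all letters distinct, that pins T to 2, so T=2.

Answer: I=7, J=8, L=5, M=1, T=2, U=9, V=6, Z=3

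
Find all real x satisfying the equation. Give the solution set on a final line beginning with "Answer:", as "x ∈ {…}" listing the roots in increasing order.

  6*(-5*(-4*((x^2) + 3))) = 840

Step 1. [6*(-5*(-4*((x^2) + 3))) = 840] leading coefficient 6: divide by 6, so div: -5*(-4*((x^2) + 3)) = 140.
Step 2. [-5*(-4*((x^2) + 3)) = 140] divide by the outer -5 ⇒ div: -4*((x^2) + 3) = -28.
Step 3. [-4*((x^2) + 3) = -28] leading coefficient -4: divide by -4. So div: (x^2) + 3 = 7.
Step 4. [(x^2) + 3 = 7] +3 is outermost — subtract 3 both sides ⇒ sub: x^2 = 4.
Step 5. [x^2 = 4] √ both sides: 4 ≥ 0 gives two branches. So sqrt: x = 2 or -2.

Answer: x ∈ {-2, 2}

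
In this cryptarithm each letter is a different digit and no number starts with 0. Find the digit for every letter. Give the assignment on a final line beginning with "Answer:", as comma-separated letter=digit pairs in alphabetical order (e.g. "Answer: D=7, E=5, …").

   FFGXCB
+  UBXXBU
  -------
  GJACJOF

Step 1. [G] the sum has 7 digits but both addends have 6; that extra leading digit G is the final carry, namely 1, so G=1.
Step 2. [col 1: B + U ≡ F (mod 10)] several values work for B in column 1 (B + U ≡ F (mod 10), carry-in 0); try B=2 ⇒ B=2.
Step 3. [col 1: B + U ≡ F (mod 10)] U=4 is one option consistent with column 1 (B + U ≡ F (mod 10), carry-in 0) — take it, so U=4.
Step 4. [col 1: B + U ≡ F (mod 10)] from column 1 (B=2, U=4, carry-in 0, digits 1,2,4 already taken and all letters distinct): F must equal 6, so F=6.
Step 5. [col 2: C + B ≡ O (mod 10)] C=7 is one option consistent with column 2 (C + B ≡ O (mod 10), carry-in 0) — take it. So C=7.
Step 6. [col 2: C + B ≡ O (mod 10)] from column 2 (C=7, B=2, carry-in 0, digits 1,2,4,6,7 already taken and all letters distinct): O must equal 9. So O=9.
Step 7. [col 3: X + X ≡ J (mod 10)] column 3: given nothing yet, carry-in 0, and digits 1,2,4,6,7,9 already taken and all letters distinct, X+X≡J (mod 10) forces X=5 ⇒ X=5.
Step 8. [col 3: X + X ≡ J (mod 10)] in column 3 we have X+X≡J with carry-in 0; given X=5 and digits 1,2,4,5,6,7,9 already taken and all letters distinct, that pins J to 0 ⇒ J=0.
Step 9. [col 5: F + B ≡ A (mod 10)] column 5: given F=6, B=2, carry-in 0, and digits 0,1,2,4,5,6,7,9 already taken and all letters distinct, F+B≡A (mod 10) forces A=8, so A=8.

Answer: A=8, B=2, C=7, F=6, G=1, J=0, O=9, U=4, X=5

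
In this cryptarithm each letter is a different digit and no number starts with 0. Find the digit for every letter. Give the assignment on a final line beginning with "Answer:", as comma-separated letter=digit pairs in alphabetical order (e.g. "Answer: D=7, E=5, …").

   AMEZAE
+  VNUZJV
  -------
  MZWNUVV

Step 1. [col 1: E + V ≡ V (mod 10)] column 1 reads E+V+carry(0)=V with nothing yet; with all letters distinct, none taken yet, the only value for E is 0. So E=0.
Step 2. [col 1: E + V ≡ V (mod 10)] no forcing yet in column 1 (carry-in 0); V=7 is free and consistent — try it ⇒ V=7.
Step 3. [col 2: A + J ≡ V (mod 10)] several values work for A in column 2 (A + J ≡ V (mod 10), carry-in 0); try A=9, so A=9.
Step 4. [M] adding two 6-digit numbers gives at most 6+1 digits, and here it does — M is that final carry and must be 1 ⇒ M=1.
Step 5. [col 2: A + J ≡ V (mod 10)] column 2 reads A+J+carry(0)=V with A=9, V=7; with digits 0,1,7,9 already taken and all letters distinct, the only value for J is 8 ⇒ J=8.
Step 6. [col 3: Z + Z ≡ U (mod 10)] no forcing yet in column 3 (carry-in 1); U=3 is free and consistent — try it, so U=3.
Step 7. [col 3: Z + Z ≡ U (mod 10)] column 3 reads Z+Z+carry(1)=U with U=3; with digits 0,1,3,7,8,9 already taken and all letters distinct, the only value for Z is 6 ⇒ Z=6.
Step 8. [col 4: E + U ≡ N (mod 10)] from column 4 (E=0, U=3, carry-in 1, digits 0,1,3,6,7,8,9 already taken and all letters distinct): N must equal 4, so N=4.
Step 9. [col 5: M + N ≡ W (mod 10)] from column 5 (M=1, N=4, carry-in 0, digits 0,1,3,4,6,7,8,9 already taken and all letters distinct): W must equal 5 ⇒ W=5.

Answer: A=9, E=0, J=8, M=1, N=4, U=3, V=7, W=5, Z=6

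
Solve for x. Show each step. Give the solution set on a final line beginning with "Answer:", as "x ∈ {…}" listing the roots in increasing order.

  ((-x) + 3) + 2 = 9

Step 1. [((-x) + 3) + 2 = 9] 2 comes off first (subtract 2). So sub: (-x) + 3 = 7.
Step 2. [(-x) + 3 = 7] subtract 3: x sits inside (… + 3), so sub: -x = 4.
Step 3. [-x = 4] leading − — multiply by −1 ⇒ neg: x = -4.

Answer: x ∈ {-4}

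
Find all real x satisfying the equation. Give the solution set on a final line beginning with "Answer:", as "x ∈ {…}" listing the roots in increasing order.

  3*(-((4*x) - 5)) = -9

Step 1. [3*(-((4*x) - 5)) = -9] LHS = 3·(…); ÷3 both sides ⇒ div: -((4*x) - 5) = -3.
Step 2. [-((4*x) - 5) = -3] flip signs both sides. So neg: (4*x) - 5 = 3.
Step 3. [(4*x) - 5 = 3] -5 is outermost — add 5 both sides ⇒ sub: 4*x = 8.
Step 4. [4*x = 8] leading coefficient 4: divide by 4 ⇒ div: x = 2.

Answer: x ∈ {2}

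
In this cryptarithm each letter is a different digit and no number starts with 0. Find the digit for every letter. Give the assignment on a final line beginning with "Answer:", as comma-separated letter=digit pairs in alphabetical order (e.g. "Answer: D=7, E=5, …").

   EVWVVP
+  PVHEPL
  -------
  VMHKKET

Step 1. [col 1: P + L ≡ T (mod 10)] no forcing yet in column 1 (carry-in 0); T=3 is free and consistent — try it ⇒ T=3.
Step 2. [col 1: P + L ≡ T (mod 10)] no forcing yet in column 1 (carry-in 0); P=4 is free and consistent — try it, so P=4.
Step 3. [V] V is the leading digit of a 7-digit sum of two 6-digit numbers; the final carry is exactly 1, so V=1.
Step 4. [col 1: P + L ≡ T (mod 10)] from column 1 (P=4, T=3, carry-in 0, digits 1,3,4 already taken and all letters distinct): L must equal 9, so L=9.
Step 5. [col 2: V + P ≡ E (mod 10)] column 2: given V=1, P=4, carry-in 1, and digits 1,3,4,9 already taken and all letters distinct, V+P≡E (mod 10) forces E=6, so E=6.
Step 6. [col 3: V + E ≡ K (mod 10)] column 3: given V=1, E=6, carry-in 0, and digits 1,3,4,6,9 already taken and all letters distinct, V+E≡K (mod 10) forces K=7. So K=7.
Step 7. [col 4: W + H ≡ K (mod 10)] several values work for W in column 4 (W + H ≡ K (mod 10), carry-in 0); try W=5, so W=5.
Step 8. [col 4: W + H ≡ K (mod 10)] from column 4 (W=5, K=7, carry-in 0, digits 1,3,4,5,6,7,9 already taken and all letters distinct): H must equal 2 ⇒ H=2.
Step 9. [col 6: E + P ≡ M (mod 10)] in column 6 we have E+P≡M with carry-in 0; given E=6, P=4 and digits 1,2,3,4,5,6,7,9 already taken and all letters distinct, that pins M to 0, so M=0.

Answer: E=6, H=2, K=7, L=9, M=0, P=4, T=3, V=1, W=5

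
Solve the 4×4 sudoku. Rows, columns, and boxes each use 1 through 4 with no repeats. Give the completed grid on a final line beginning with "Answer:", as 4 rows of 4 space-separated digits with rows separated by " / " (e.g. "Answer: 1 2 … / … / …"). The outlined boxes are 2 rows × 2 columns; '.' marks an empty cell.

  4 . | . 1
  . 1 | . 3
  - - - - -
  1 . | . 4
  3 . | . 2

Step 1. [r1c3∈{2}] only 2 remains possible at r1c3. So r1c3=2.
Step 2. [r3c2∈{2}] r3c2 is down to just 2 ⇒ r3c2=2.
Step 3. [r1c2∈{3}] r1c2 is down to just 3, so r1c2=3.
Step 4. [r4c2∈{4}] r4c2 is down to just 4 ⇒ r4c2=4.
Step 5. [r2c1∈{2}] only 2 remains possible at r2c1 ⇒ r2c1=2.
Step 6. [r2c3∈{4}] only 4 remains possible at r2c3, so r2c3=4.
Step 7. [r4c3∈{1}] nothing but 1 survives at r4c3 ⇒ r4c3=1.
Step 8. [r3c3∈{3}] r3c3's peers cover all but 3 ⇒ r3c3=3.

Answer: 4 3 2 1 / 2 1 4 3 / 1 2 3 4 / 3 4 1 2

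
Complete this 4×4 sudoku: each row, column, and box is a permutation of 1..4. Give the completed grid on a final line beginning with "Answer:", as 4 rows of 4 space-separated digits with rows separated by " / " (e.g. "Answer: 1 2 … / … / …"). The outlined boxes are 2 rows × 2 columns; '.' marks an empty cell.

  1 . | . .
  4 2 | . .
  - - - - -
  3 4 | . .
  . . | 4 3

Step 1. [r2c3∈{1,3}] r2c3 is the only open cell in row 2 admitting 3 ⇒ r2c3=3.
Step 2. [r1c3∈{2}] nothing but 2 survives at r1c3, so r1c3=2.
Step 3. [r3c3∈{1}] r3c3 is down to just 1, so r3c3=1.
Step 4. [r4c1∈{2}] r4c1's peers cover all but 2, so r4c1=2.
Step 5. [r4c2∈{1}] nothing but 1 survives at r4c2 ⇒ r4c2=1.
Step 6. [r1c2∈{3}] only 3 remains possible at r1c2, so r1c2=3.
Step 7. [r3c4∈{2}] only 2 remains possible at r3c4. So r3c4=2.
Step 8. [r1c4∈{4}] only 4 remains possible at r1c4 ⇒ r1c4=4.
Step 9. [r2c4∈{1}] r2c4 has the single candidate 1 ⇒ r2c4=1.

Answer: 1 3 2 4 / 4 2 3 1 / 3 4 1 2 / 2 1 4 3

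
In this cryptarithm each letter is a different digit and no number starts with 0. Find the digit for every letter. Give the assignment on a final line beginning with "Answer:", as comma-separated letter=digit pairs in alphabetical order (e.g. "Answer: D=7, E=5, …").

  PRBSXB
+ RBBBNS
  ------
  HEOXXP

Step 1. [col 1: B + S ≡ P (mod 10)] several values work for P in column 1 (B + S ≡ P (mod 10), carry-in 0); try P=3. So P=3.
Step 2. [col 1: B + S ≡ P (mod 10)] no forcing yet in column 1 (carry-in 0); S=5 is free and consistent — try it ⇒ S=5.
Step 3. [col 1: B + S ≡ P (mod 10)] in column 1 we have B+S≡P with carry-in 0; given S=5, P=3 and digits 3,5 already taken and all letters distinct, that pins B to 8. So B=8.
Step 4. [col 2: X + N ≡ X (mod 10)] from column 2 (nothing yet, carry-in 1, digits 3,5,8 already taken and all letters distinct): N must equal 9, so N=9.
Step 5. [col 2: X + N ≡ X (mod 10)] no forcing yet in column 2 (carry-in 1); X=4 is free and consistent — try it ⇒ X=4.
Step 6. [col 4: B + B ≡ O (mod 10)] column 4 reads B+B+carry(1)=O with B=8; with digits 3,4,5,8,9 already taken and all letters distinct, the only value for O is 7 ⇒ O=7.
Step 7. [col 5: R + B ≡ E (mod 10)] several values work for E in column 5 (R + B ≡ E (mod 10), carry-in 1); try E=1, so E=1.
Step 8. [col 5: R + B ≡ E (mod 10)] in column 5 we have R+B≡E with carry-in 1; given B=8, E=1 and digits 1,3,4,5,7,8,9 already taken and all letters distinct, that pins R to 2, so R=2.
Step 9. [col 6: P + R ≡ H (mod 10)] from column 6 (P=3, R=2, carry-in 1, digits 1,2,3,4,5,7,8,9 already taken and all letters distinct): H must equal 6. So H=6.

Answer: B=8, E=1, H=6, N=9, O=7, P=3, R=2, S=5, X=4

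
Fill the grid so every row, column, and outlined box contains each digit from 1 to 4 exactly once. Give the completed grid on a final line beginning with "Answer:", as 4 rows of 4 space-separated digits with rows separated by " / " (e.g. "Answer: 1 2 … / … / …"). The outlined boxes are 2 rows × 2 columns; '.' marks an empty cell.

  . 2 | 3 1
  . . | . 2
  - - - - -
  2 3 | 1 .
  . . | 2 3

Step 1. [r1c1∈{4}] r1c1's peers cover all but 4. So r1c1=4.
Step 2. [r4c1∈{1}] r4c1 has the single candidate 1, so r4c1=1.
Step 3. [r2c2∈{1}] nothing but 1 survives at r2c2, so r2c2=1.
Step 4. [r2c3∈{4}] r2c3 has the single candidate 4. So r2c3=4.
Step 5. [r4c2∈{4}] r4c2 has the single candidate 4. So r4c2=4.
Step 6. [r3c4∈{4}] only 4 remains possible at r3c4, so r3c4=4.
Step 7. [r2c1∈{3}] only 3 remains possible at r2c1 ⇒ r2c1=3.

Answer: 4 2 3 1 / 3 1 4 2 / 2 3 1 4 / 1 4 2 3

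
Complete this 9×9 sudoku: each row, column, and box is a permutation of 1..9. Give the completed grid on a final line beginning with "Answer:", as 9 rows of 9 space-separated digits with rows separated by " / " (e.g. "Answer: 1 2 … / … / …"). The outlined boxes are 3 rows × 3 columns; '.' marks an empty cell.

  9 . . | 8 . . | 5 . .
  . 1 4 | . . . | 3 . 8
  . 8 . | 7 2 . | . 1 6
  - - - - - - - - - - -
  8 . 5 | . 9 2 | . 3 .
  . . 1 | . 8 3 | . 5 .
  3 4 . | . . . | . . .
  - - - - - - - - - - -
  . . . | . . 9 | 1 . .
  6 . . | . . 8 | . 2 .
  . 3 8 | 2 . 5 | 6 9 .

Step 1. [r6c6∈{1,6,7}] in col 6, 7 fits only at r6c6, so r6c6=7.
Step 2. [r1c9∈{2,4,7}] r1c9 is the only open cell in box 3 admitting 2. So r1c9=2.
Step 3. [r1c5∈{1,3,4,6}] box 2 places 3 nowhere but r1c5, so r1c5=3.
Step 4. [r6c8∈{6,8}] r6c8 is the only open cell in col 8 admitting 6, so r6c8=6.
Step 5. [r2c1∈{2,5,7}] r2c1 is the only open cell in row 2 admitting 2 ⇒ r2c1=2.
Step 6. [r5c1∈{7}] r5c1's peers cover all but 7 ⇒ r5c1=7.
Step 7. [r4c2∈{6}] nothing but 6 survives at r4c2, so r4c2=6.
Step 8. [r1c2∈{7}] r1c2 has the single candidate 7 ⇒ r1c2=7.
Step 9. [r2c6∈{6}] r2c6 is down to just 6 ⇒ r2c6=6.
Step 10. [r7c5∈{4,6,7}] r7c5 is the only open cell in col 5 admitting 6. So r7c5=6.
Step 11. [r1c8∈{4}] only 4 remains possible at r1c8. So r1c8=4.
Step 12. [r3c7∈{9}] only 9 remains possible at r3c7, so r3c7=9.
Step 13. [r9c1∈{1,4}] across col 1, 1 lands solely at r9c1. So r9c1=1.
Step 14. [r7c1∈{4,5}] r7c1 is the only open cell in col 1 admitting 4 ⇒ r7c1=4.
Step 15. [r2c5∈{5}] r2c5's peers cover all but 5, so r2c5=5.
Step 16. [r6c5∈{1}] r6c5's peers cover all but 1, so r6c5=1.
Step 17. [r4c4∈{4}] r4c4 has the single candidate 4 ⇒ r4c4=4.
Step 18. [r4c7∈{7}] only 7 remains possible at r4c7, so r4c7=7.
Step 19. [r8c7∈{4}] nothing but 4 survives at r8c7. So r8c7=4.
Step 20. [r9c9∈{7}] r9c9's peers cover all but 7. So r9c9=7.
Step 21. [r5c7∈{2}] nothing but 2 survives at r5c7 ⇒ r5c7=2.
Step 22. [r5c2∈{9}] r5c2 is down to just 9, so r5c2=9.
Step 23. [r8c2∈{5}] only 5 remains possible at r8c2. So r8c2=5.
Step 24. [r7c4∈{3}] r7c4 has the single candidate 3. So r7c4=3.
Step 25. [r7c3∈{2,7}] row 7 places 7 nowhere but r7c3 ⇒ r7c3=7.
Step 26. [r7c2∈{2}] r7c2's peers cover all but 2, so r7c2=2.
Step 27. [r8c4∈{1}] r8c4 is down to just 1. So r8c4=1.
Step 28. [r3c1∈{5}] r3c1 has the single candidate 5 ⇒ r3c1=5.
Step 29. [r6c4∈{5}] r6c4's peers cover all but 5. So r6c4=5.
Step 30. [r5c9∈{4}] r5c9 is down to just 4. So r5c9=4.
Step 31. [r9c5∈{4}] nothing but 4 survives at r9c5, so r9c5=4.
Step 32. [r3c6∈{4}] r3c6's peers cover all but 4. So r3c6=4.
Step 33. [r1c3∈{6}] nothing but 6 survives at r1c3, so r1c3=6.
Step 34. [r7c9∈{5}] nothing but 5 survives at r7c9 ⇒ r7c9=5.
Step 35. [r8c3∈{9}] only 9 remains possible at r8c3. So r8c3=9.
Step 36. [r4c9∈{1}] r4c9 is down to just 1 ⇒ r4c9=1.
Step 37. [r1c6∈{1}] r1c6's peers cover all but 1 ⇒ r1c6=1.
Step 38. [r6c9∈{9}] r6c9 has the single candidate 9 ⇒ r6c9=9.
Step 39. [r8c5∈{7}] r8c5 is down to just 7. So r8c5=7.
Step 40. [r6c7∈{8}] only 8 remains possible at r6c7 ⇒ r6c7=8.
Step 41. [r6c3∈{2}] nothing but 2 survives at r6c3 ⇒ r6c3=2.
Step 42. [r2c8∈{7}] r2c8 has the single candidate 7 ⇒ r2c8=7.
Step 43. [r3c3∈{3}] nothing but 3 survives at r3c3 ⇒ r3c3=3.
Step 44. [r8c9∈{3}] r8c9's peers cover all but 3 ⇒ r8c9=3.
Step 45. [r7c8∈{8}] r7c8 is down to just 8, so r7c8=8.
Step 46. [r5c4∈{6}] r5c4's peers cover all but 6. So r5c4=6.
Step 47. [r2c4∈{9}] r2c4 is down to just 9 ⇒ r2c4=9.

Answer: 9 7 6 8 3 1 5 4 2 / 2 1 4 9 5 6 3 7 8 / 5 8 3 7 2 4 9 1 6 / 8 6 5 4 9 2 7 3 1 / 7 9 1 6 8 3 2 5 4 / 3 4 2 5 1 7 8 6 9 / 4 2 7 3 6 9 1 8 5 / 6 5 9 1 7 8 4 2 3 / 1 3 8 2 4 5 6 9 7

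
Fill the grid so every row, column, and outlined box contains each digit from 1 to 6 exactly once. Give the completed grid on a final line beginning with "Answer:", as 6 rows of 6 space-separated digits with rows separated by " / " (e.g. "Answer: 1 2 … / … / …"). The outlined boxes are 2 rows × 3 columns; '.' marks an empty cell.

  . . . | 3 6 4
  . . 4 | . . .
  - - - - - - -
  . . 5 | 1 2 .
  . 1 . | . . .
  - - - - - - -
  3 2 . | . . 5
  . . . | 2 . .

Step 1. [r4c3∈{2,3,6}] 3 has one home in col 3: r4c3. So r4c3=3.
Step 2. [r4c6∈{6}] nothing but 6 survives at r4c6 ⇒ r4c6=6.
Step 3. [r1c2∈{5}] r1c2 is down to just 5, so r1c2=5.
Step 4. [r4c1∈{2,4}] row 4 places 2 nowhere but r4c1. So r4c1=2.
Step 5. [r6c5∈{1,3,4}] across col 5, 3 lands solely at r6c5 ⇒ r6c5=3.
Step 6. [r6c6∈{1}] r6c6's peers cover all but 1, so r6c6=1.
Step 7. [r6c3∈{6}] r6c3's peers cover all but 6 ⇒ r6c3=6.
Step 8. [r1c1∈{1}] only 1 remains possible at r1c1. So r1c1=1.
Step 9. [r2c1∈{6}] r2c1 is down to just 6 ⇒ r2c1=6.
Step 10. [r5c5∈{4}] r5c5 is down to just 4, so r5c5=4.
Step 11. [r3c1∈{4}] r3c1 has the single candidate 4. So r3c1=4.
Step 12. [r2c4∈{5}] only 5 remains possible at r2c4. So r2c4=5.
Step 13. [r3c2∈{6}] r3c2 has the single candidate 6. So r3c2=6.
Step 14. [r4c5∈{5}] r4c5's peers cover all but 5 ⇒ r4c5=5.
Step 15. [r5c4∈{6}] nothing but 6 survives at r5c4, so r5c4=6.
Step 16. [r1c3∈{2}] nothing but 2 survives at r1c3, so r1c3=2.
Step 17. [r4c4∈{4}] r4c4 has the single candidate 4, so r4c4=4.
Step 18. [r6c2∈{4}] only 4 remains possible at r6c2, so r6c2=4.
Step 19. [r6c1∈{5}] nothing but 5 survives at r6c1. So r6c1=5.
Step 20. [r3c6∈{3}] nothing but 3 survives at r3c6. So r3c6=3.
Step 21. [r5c3∈{1}] only 1 remains possible at r5c3. So r5c3=1.
Step 22. [r2c2∈{3}] r2c2 is down to just 3. So r2c2=3.
Step 23. [r2c5∈{1}] r2c5 is down to just 1, so r2c5=1.
Step 24. [r2c6∈{2}] only 2 remains possible at r2c6 ⇒ r2c6=2.

Answer: 1 5 2 3 6 4 / 6 3 4 5 1 2 / 4 6 5 1 2 3 / 2 1 3 4 5 6 / 3 2 1 6 4 5 / 5 4 6 2 3 1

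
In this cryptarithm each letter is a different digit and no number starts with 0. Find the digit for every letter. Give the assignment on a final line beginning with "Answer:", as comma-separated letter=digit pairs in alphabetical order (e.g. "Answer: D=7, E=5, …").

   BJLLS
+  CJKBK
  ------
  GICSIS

Step 1. [G] the sum has 6 digits but both addends have 5; that extra leading digit G is the final carry, namely 1, so G=1.
Step 2. [col 1: S + K ≡ S (mod 10)] in column 1 we have S+K≡S with carry-in 0; given nothing yet and digits 1 already taken and all letters distinct, that pins K to 0. So K=0.
Step 3. [col 1: S + K ≡ S (mod 10)] several values work for S in column 1 (S + K ≡ S (mod 10), carry-in 0); try S=6 ⇒ S=6.
Step 4. [col 2: L + B ≡ I (mod 10)] column 2 (L + B ≡ I (mod 10), carry-in 0) doesn't pin B yet; pick B=8 and continue, so B=8.
Step 5. [col 2: L + B ≡ I (mod 10)] several values work for L in column 2 (L + B ≡ I (mod 10), carry-in 0); try L=5. So L=5.
Step 6. [col 2: L + B ≡ I (mod 10)] column 2 reads L+B+carry(0)=I with L=5, B=8; with digits 0,1,5,6,8 already taken and all letters distinct, the only value for I is 3 ⇒ I=3.
Step 7. [col 4: J + J ≡ C (mod 10)] from column 4 (nothing yet, carry-in 0, digits 0,1,3,5,6,8 already taken and all letters distinct): C must equal 4 ⇒ C=4.
Step 8. [col 4: J + J ≡ C (mod 10)] column 4 (J + J ≡ C (mod 10), carry-in 0) doesn't pin J yet; pick J=7 and continue, so J=7.

Answer: B=8, C=4, G=1, I=3, J=7, K=0, L=5, S=6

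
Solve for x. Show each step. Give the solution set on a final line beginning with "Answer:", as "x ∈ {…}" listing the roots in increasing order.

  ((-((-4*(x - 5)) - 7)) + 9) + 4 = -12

Step 1. [((-((-4*(x - 5)) - 7)) + 9) + 4 = -12] +4 is outermost — subtract 4 both sides ⇒ sub: (-((-4*(x - 5)) - 7)) + 9 = -16.
Step 2. [(-((-4*(x - 5)) - 7)) + 9 = -16] +9 is outermost — subtract 9 both sides, so sub: -((-4*(x - 5)) - 7) = -25.
Step 3. [-((-4*(x - 5)) - 7) = -25] flip signs both sides. So neg: (-4*(x - 5)) - 7 = 25.
Step 4. [(-4*(x - 5)) - 7 = 25] peel the -7: add 7 from each side, so sub: -4*(x - 5) = 32.
Step 5. [-4*(x - 5) = 32] LHS = -4·(…); ÷-4 both sides, so div: x - 5 = -8.
Step 6. [x - 5 = -8] the outer -5 inverts by adding 5. So sub: x = -3.

Answer: x ∈ {-3}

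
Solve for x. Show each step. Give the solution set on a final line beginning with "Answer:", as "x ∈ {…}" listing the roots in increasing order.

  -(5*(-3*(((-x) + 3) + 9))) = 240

Step 1. [-(5*(-3*(((-x) + 3) + 9))) = 240] leading − — multiply by −1. So neg: 5*(-3*(((-x) + 3) + 9)) = -240.
Step 2. [5*(-3*(((-x) + 3) + 9)) = -240] 5·(inner) — divide through by 5. So div: -3*(((-x) + 3) + 9) = -48.
Step 3. [-3*(((-x) + 3) + 9) = -48] divide by the outer -3 ⇒ div: ((-x) + 3) + 9 = 16.
Step 4. [((-x) + 3) + 9 = 16] the outer +9 inverts by subtracting 9, so sub: (-x) + 3 = 7.
Step 5. [(-x) + 3 = 7] subtract 3: x sits inside (… + 3) ⇒ sub: -x = 4.
Step 6. [-x = 4] leading − — multiply by −1. So neg: x = -4.

Answer: x ∈ {-4}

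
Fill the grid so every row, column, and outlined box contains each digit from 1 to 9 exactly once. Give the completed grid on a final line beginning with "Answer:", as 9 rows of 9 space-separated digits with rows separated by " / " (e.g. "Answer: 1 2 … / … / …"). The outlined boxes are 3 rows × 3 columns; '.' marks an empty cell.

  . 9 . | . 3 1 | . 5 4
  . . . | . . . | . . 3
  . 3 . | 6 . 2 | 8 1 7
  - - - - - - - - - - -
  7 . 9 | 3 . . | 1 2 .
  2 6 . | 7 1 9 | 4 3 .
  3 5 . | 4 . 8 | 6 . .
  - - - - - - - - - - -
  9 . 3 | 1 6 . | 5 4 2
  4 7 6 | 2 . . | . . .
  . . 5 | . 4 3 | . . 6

Step 1. [r2c4∈{5,8,9}] 5 has one home in col 4: r2c4 ⇒ r2c4=5.
Step 2. [r7c2∈{8}] r7c2 is down to just 8. So r7c2=8.
Step 3. [r9c4∈{8,9}] col 4 places 9 nowhere but r9c4, so r9c4=9.
Step 4. [r2c5∈{7,8,9}] col 5 places 7 nowhere but r2c5, so r2c5=7.
Step 5. [r4c9∈{5,8}] in row 4, 8 fits only at r4c9. So r4c9=8.
Step 6. [r9c2∈{1,2}] row 9 places 2 nowhere but r9c2 ⇒ r9c2=2.
Step 7. [r2c2∈{1,4}] col 2 places 1 nowhere but r2c2. So r2c2=1.
Step 8. [r2c8∈{6,9}] 6 has one home in col 8: r2c8. So r2c8=6.
Step 9. [r2c1∈{8}] nothing but 8 survives at r2c1 ⇒ r2c1=8.
Step 10. [r4c5∈{5}] nothing but 5 survives at r4c5 ⇒ r4c5=5.
Step 11. [r6c9∈{9}] r6c9 is down to just 9 ⇒ r6c9=9.
Step 12. [r9c8∈{7,8}] in row 9, 8 fits only at r9c8. So r9c8=8.
Step 13. [r1c7∈{2}] r1c7 is down to just 2 ⇒ r1c7=2.
Step 14. [r8c8∈{9}] r8c8 is down to just 9 ⇒ r8c8=9.
Step 15. [r2c3∈{2,4}] r2c3 is the only open cell in row 2 admitting 2. So r2c3=2.
Step 16. [r7c6∈{7}] r7c6 has the single candidate 7. So r7c6=7.
Step 17. [r4c6∈{6}] r4c6's peers cover all but 6. So r4c6=6.
Step 18. [r9c7∈{7}] r9c7 has the single candidate 7, so r9c7=7.
Step 19. [r6c3∈{1}] r6c3 is down to just 1, so r6c3=1.
Step 20. [r1c4∈{8}] r1c4's peers cover all but 8, so r1c4=8.
Step 21. [r2c7∈{9}] nothing but 9 survives at r2c7 ⇒ r2c7=9.
Step 22. [r8c6∈{5}] r8c6 has the single candidate 5. So r8c6=5.
Step 23. [r6c5∈{2}] nothing but 2 survives at r6c5. So r6c5=2.
Step 24. [r3c3∈{4}] nothing but 4 survives at r3c3, so r3c3=4.
Step 25. [r4c2∈{4}] nothing but 4 survives at r4c2 ⇒ r4c2=4.
Step 26. [r5c9∈{5}] nothing but 5 survives at r5c9, so r5c9=5.
Step 27. [r3c5∈{9}] only 9 remains possible at r3c5 ⇒ r3c5=9.
Step 28. [r1c1∈{6}] only 6 remains possible at r1c1. So r1c1=6.
Step 29. [r1c3∈{7}] only 7 remains possible at r1c3 ⇒ r1c3=7.
Step 30. [r6c8∈{7}] nothing but 7 survives at r6c8, so r6c8=7.
Step 31. [r8c7∈{3}] only 3 remains possible at r8c7, so r8c7=3.
Step 32. [r5c3∈{8}] r5c3's peers cover all but 8, so r5c3=8.
Step 33. [r9c1∈{1}] nothing but 1 survives at r9c1. So r9c1=1.
Step 34. [r8c9∈{1}] r8c9 has the single candidate 1. So r8c9=1.
Step 35. [r8c5∈{8}] nothing but 8 survives at r8c5, so r8c5=8.
Step 36. [r2c6∈{4}] nothing but 4 survives at r2c6 ⇒ r2c6=4.
Step 37. [r3c1∈{5}] r3c1's peers cover all but 5 ⇒ r3c1=5.

Answer: 6 9 7 8 3 1 2 5 4 / 8 1 2 5 7 4 9 6 3 / 5 3 4 6 9 2 8 1 7 / 7 4 9 3 5 6 1 2 8 / 2 6 8 7 1 9 4 3 5 / 3 5 1 4 2 8 6 7 9 / 9 8 3 1 6 7 5 4 2 / 4 7 6 2 8 5 3 9 1 / 1 2 5 9 4 3 7 8 6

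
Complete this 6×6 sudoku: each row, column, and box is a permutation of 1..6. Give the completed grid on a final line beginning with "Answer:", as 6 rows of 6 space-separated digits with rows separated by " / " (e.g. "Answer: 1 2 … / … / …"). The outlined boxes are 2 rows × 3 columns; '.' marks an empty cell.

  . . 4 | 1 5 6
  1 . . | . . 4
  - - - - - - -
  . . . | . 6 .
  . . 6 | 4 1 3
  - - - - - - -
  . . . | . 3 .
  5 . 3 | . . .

Step 1. [r4c1∈{2}] r4c1 is down to just 2. So r4c1=2.
Step 2. [r1c2∈{2,3}] row 1 places 2 nowhere but r1c2, so r1c2=2.
Step 3. [r2c2∈{3,5,6}] row 2 places 6 nowhere but r2c2, so r2c2=6.
Step 4. [r3c2∈{1,3,4,5}] in col 2, 3 fits only at r3c2, so r3c2=3.
Step 5. [r5c3∈{1,2}] 2 has one home in col 3: r5c3. So r5c3=2.
Step 6. [r5c1∈{4,6}] r5c1 is the only open cell in col 1 admitting 6 ⇒ r5c1=6.
Step 7. [r2c5∈{2}] r2c5 has the single candidate 2, so r2c5=2.
Step 8. [r5c4∈{5}] r5c4 has the single candidate 5 ⇒ r5c4=5.
Step 9. [r3c6∈{2,5}] r3c6 is the only open cell in col 6 admitting 5 ⇒ r3c6=5.
Step 10. [r6c6∈{1,2}] col 6 places 2 nowhere but r6c6. So r6c6=2.
Step 11. [r6c2∈{1,4}] 1 has one home in row 6: r6c2, so r6c2=1.
Step 12. [r5c2∈{4}] r5c2 has the single candidate 4 ⇒ r5c2=4.
Step 13. [r4c2∈{5}] nothing but 5 survives at r4c2. So r4c2=5.
Step 14. [r6c5∈{4}] nothing but 4 survives at r6c5. So r6c5=4.
Step 15. [r3c3∈{1}] nothing but 1 survives at r3c3. So r3c3=1.
Step 16. [r1c1∈{3}] only 3 remains possible at r1c1. So r1c1=3.
Step 17. [r3c4∈{2}] r3c4's peers cover all but 2, so r3c4=2.
Step 18. [r5c6∈{1}] r5c6 is down to just 1 ⇒ r5c6=1.
Step 19. [r6c4∈{6}] r6c4's peers cover all but 6 ⇒ r6c4=6.
Step 20. [r3c1∈{4}] r3c1's peers cover all but 4 ⇒ r3c1=4.
Step 21. [r2c4∈{3}] nothing but 3 survives at r2c4 ⇒ r2c4=3.
Step 22. [r2c3∈{5}] r2c3 has the single candidate 5. So r2c3=5.

Answer: 3 2 4 1 5 6 / 1 6 5 3 2 4 / 4 3 1 2 6 5 / 2 5 6 4 1 3 / 6 4 2 5 3 1 / 5 1 3 6 4 2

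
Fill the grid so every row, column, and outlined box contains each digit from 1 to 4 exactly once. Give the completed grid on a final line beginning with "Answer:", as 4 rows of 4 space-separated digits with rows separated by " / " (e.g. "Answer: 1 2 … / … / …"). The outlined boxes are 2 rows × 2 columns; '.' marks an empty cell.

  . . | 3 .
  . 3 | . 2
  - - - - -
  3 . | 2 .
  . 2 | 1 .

Step 1. [r4c1∈{4}] nothing but 4 survives at r4c1. So r4c1=4.
Step 2. [r1c4∈{1,4}] 1 has one home in col 4: r1c4, so r1c4=1.
Step 3. [r2c1∈{1}] r2c1 has the single candidate 1 ⇒ r2c1=1.
Step 4. [r1c1∈{2}] r1c1 has the single candidate 2 ⇒ r1c1=2.
Step 5. [r4c4∈{3}] r4c4 has the single candidate 3 ⇒ r4c4=3.
Step 6. [r2c3∈{4}] r2c3 has the single candidate 4, so r2c3=4.
Step 7. [r1c2∈{4}] only 4 remains possible at r1c2 ⇒ r1c2=4.
Step 8. [r3c4∈{4}] nothing but 4 survives at r3c4, so r3c4=4.
Step 9. [r3c2∈{1}] r3c2 is down to just 1. So r3c2=1.

Answer: 2 4 3 1 / 1 3 4 2 / 3 1 2 4 / 4 2 1 3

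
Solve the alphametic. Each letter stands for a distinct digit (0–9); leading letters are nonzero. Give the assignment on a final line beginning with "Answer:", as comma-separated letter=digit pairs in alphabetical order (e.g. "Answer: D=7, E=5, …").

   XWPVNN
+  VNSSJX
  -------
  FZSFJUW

Step 1. [F] the sum has 7 digits but both addends have 6; that extra leading digit F is the final carry, namely 1, so F=1.
Step 2. [col 1: N + X ≡ W (mod 10)] X=5 is one option consistent with column 1 (N + X ≡ W (mod 10), carry-in 0) — take it ⇒ X=5.
Step 3. [col 1: N + X ≡ W (mod 10)] column 1 (N + X ≡ W (mod 10), carry-in 0) doesn't pin W yet; pick W=3 and continue ⇒ W=3.
Step 4. [col 1: N + X ≡ W (mod 10)] in column 1 we have N+X≡W with carry-in 0; given X=5, W=3 and digits 1,3,5 already taken and all letters distinct, that pins N to 8, so N=8.
Step 5. [col 2: N + J ≡ U (mod 10)] J=7 is one option consistent with column 2 (N + J ≡ U (mod 10), carry-in 1) — take it ⇒ J=7.
Step 6. [col 2: N + J ≡ U (mod 10)] in column 2 we have N+J≡U with carry-in 1; given N=8, J=7 and digits 1,3,5,7,8 already taken and all letters distinct, that pins U to 6, so U=6.
Step 7. [col 3: V + S ≡ J (mod 10)] V=4 is one option consistent with column 3 (V + S ≡ J (mod 10), carry-in 1) — take it. So V=4.
Step 8. [col 3: V + S ≡ J (mod 10)] column 3 reads V+S+carry(1)=J with V=4, J=7; with digits 1,3,4,5,6,7,8 already taken and all letters distinct, the only value for S is 2 ⇒ S=2.
Step 9. [col 4: P + S ≡ F (mod 10)] from column 4 (S=2, F=1, carry-in 0, digits 1,2,3,4,5,6,7,8 already taken and all letters distinct): P must equal 9. So P=9.
Step 10. [col 6: X + V ≡ Z (mod 10)] column 6 reads X+V+carry(1)=Z with X=5, V=4; with digits 1,2,3,4,5,6,7,8,9 already taken and all letters distinct, the only value for Z is 0 ⇒ Z=0.

Answer: F=1, J=7, N=8, P=9, S=2, U=6, V=4, W=3, X=5, Z=0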